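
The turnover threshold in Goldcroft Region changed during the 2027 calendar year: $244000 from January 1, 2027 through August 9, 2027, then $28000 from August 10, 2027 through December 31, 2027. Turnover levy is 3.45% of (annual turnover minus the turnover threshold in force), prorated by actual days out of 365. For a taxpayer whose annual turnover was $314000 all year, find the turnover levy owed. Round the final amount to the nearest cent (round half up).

$5354.97

January 1 – August 9, 2027: 221 days, exemption $244000 → ($314000 − $244000) × 3.45% × 221/365 = $1462.2329
August 10 – December 31, 2027: 144 days, exemption $28000 → ($314000 − $28000) × 3.45% × 144/365 = $3892.7342
Total = $5354.9671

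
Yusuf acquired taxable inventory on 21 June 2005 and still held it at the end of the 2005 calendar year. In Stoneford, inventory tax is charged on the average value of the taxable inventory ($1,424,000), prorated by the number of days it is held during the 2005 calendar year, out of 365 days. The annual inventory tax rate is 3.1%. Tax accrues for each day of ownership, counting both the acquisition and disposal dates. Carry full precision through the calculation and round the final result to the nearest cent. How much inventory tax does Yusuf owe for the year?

Days held (21 June – 31 December 2005): 194 out of 365
Tax = $1,424,000 × 3.1% × 194/365 = $23,462.8384

$23,462.84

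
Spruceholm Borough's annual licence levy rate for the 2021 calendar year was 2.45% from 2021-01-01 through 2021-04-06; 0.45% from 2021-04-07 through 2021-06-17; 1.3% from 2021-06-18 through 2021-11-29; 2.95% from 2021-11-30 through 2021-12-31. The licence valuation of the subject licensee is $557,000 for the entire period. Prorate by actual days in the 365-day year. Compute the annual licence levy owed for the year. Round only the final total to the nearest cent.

$8,797.55

2021-01-01 to 2021-04-06: 96 days at 2.45% → $557,000 × 2.45% × 96/365 = $3,589.2164
2021-04-07 to 2021-06-17: 72 days at 0.45% → $557,000 × 0.45% × 72/365 = $494.4329
2021-06-18 to 2021-11-29: 165 days at 1.3% → $557,000 × 1.3% × 165/365 = $3,273.3288
2021-11-30 to 2021-12-31: 32 days at 2.95% → $557,000 × 2.95% × 32/365 = $1,440.5699
Total = $8,797.5479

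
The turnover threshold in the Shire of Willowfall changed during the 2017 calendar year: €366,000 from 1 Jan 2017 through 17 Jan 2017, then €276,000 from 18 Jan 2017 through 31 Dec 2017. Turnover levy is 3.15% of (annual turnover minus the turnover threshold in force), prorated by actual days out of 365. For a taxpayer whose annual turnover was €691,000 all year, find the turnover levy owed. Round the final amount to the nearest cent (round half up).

1 Jan – 17 Jan 2017: 17 days, exemption €366,000 → (€691,000 − €366,000) × 3.15% × 17/365 = €476.8151
18 Jan – 31 Dec 2017: 348 days, exemption €276,000 → (€691,000 − €276,000) × 3.15% × 348/365 = €12,463.6438
Total = €12,940.4589

€12,940.46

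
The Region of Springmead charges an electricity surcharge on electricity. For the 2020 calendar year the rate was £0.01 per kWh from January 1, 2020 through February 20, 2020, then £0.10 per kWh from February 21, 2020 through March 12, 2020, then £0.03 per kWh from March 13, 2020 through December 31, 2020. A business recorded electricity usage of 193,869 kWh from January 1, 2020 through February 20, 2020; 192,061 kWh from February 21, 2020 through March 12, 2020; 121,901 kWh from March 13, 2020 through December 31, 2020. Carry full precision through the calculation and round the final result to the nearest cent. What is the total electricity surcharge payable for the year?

January 1 – February 20, 2020: 193,869 kWh at £0.01/kWh → £1,938.69
February 21 – March 12, 2020: 192,061 kWh at £0.10/kWh → £19,206.10
March 13 – December 31, 2020: 121,901 kWh at £0.03/kWh → £3,657.03

£24,801.82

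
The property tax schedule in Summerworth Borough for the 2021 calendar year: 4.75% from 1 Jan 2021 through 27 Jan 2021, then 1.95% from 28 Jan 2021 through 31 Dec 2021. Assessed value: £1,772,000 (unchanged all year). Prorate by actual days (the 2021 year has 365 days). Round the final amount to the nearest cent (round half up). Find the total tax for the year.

£38,224.22

1 Jan – 27 Jan 2021: 27 days at 4.75% → £1,772,000 × 4.75% × 27/365 = £6,226.2740
28 Jan – 31 Dec 2021: 338 days at 1.95% → £1,772,000 × 1.95% × 338/365 = £31,997.9507
Total = £38,224.2247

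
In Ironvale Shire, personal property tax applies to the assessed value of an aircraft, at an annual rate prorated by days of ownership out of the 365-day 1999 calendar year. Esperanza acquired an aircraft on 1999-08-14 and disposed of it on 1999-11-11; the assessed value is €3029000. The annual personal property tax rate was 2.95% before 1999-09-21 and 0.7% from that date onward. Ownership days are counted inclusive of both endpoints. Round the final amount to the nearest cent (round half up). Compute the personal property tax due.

€12323.47

1999-08-14 to 1999-09-20: 38 days at 2.95% → €3029000 × 2.95% × 38/365 = €9302.7644
1999-09-21 to 1999-11-11: 52 days at 0.7% → €3029000 × 0.7% × 52/365 = €3020.7014
Total = €12323.4658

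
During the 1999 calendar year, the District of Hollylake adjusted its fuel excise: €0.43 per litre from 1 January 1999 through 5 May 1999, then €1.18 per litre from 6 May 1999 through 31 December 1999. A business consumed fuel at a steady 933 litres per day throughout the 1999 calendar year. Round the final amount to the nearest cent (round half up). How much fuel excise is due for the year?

1 January – 5 May 1999: 125 days × 933 litres/day = 116,625 litres at €0.43/litre → €50,148.75
6 May – 31 December 1999: 240 days × 933 litres/day = 223,920 litres at €1.18/litre → €264,225.60

€314,374.35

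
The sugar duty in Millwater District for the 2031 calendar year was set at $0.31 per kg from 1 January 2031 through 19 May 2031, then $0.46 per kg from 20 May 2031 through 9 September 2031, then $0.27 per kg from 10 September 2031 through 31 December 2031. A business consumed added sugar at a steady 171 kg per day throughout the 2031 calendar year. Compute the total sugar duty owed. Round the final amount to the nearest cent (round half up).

$21474.18

1 January – 19 May 2031: 139 days × 171 kg/day = 23,769 kg at $0.31/kg → $7368.39
20 May – 9 September 2031: 113 days × 171 kg/day = 19,323 kg at $0.46/kg → $8888.58
10 September – 31 December 2031: 113 days × 171 kg/day = 19,323 kg at $0.27/kg → $5217.21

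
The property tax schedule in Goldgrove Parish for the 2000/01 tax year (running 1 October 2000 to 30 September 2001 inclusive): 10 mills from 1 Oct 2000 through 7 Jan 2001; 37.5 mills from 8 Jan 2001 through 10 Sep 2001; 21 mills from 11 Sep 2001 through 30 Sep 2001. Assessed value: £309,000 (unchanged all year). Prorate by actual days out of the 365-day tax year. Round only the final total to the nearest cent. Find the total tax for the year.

1 Oct 2000 – 7 Jan 2001: 99 days at 10 mills → £309,000 × 1% × 99/365 = £838.1096
8 Jan – 10 Sep 2001: 246 days at 37.5 mills → £309,000 × 3.75% × 246/365 = £7,809.6575
11 Sep – 30 Sep 2001: 20 days at 21 mills → £309,000 × 2.1% × 20/365 = £355.5616
Total = £9,003.3288

£9,003.33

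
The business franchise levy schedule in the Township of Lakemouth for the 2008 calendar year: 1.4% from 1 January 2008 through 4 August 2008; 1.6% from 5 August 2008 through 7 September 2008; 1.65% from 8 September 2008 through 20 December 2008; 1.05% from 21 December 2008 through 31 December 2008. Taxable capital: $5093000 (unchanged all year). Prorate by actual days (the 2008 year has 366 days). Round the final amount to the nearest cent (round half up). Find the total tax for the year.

1 January – 4 August 2008: 217 days at 1.4% → $5093000 × 1.4% × 217/366 = $42274.6831
5 August – 7 September 2008: 34 days at 1.6% → $5093000 × 1.6% × 34/366 = $7569.9235
8 September – 20 December 2008: 104 days at 1.65% → $5093000 × 1.65% × 104/366 = $23878.6557
21 December – 31 December 2008: 11 days at 1.05% → $5093000 × 1.05% × 11/366 = $1607.2172
Total = $75330.4795

$75330.48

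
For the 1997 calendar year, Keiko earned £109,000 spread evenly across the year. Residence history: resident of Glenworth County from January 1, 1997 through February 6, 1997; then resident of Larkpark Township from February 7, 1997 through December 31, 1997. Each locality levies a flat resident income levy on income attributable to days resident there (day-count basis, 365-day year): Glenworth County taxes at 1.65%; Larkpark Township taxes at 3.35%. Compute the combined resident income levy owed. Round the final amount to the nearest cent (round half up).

Glenworth County, January 1 – February 6, 1997: 37 days → £109,000 × 1.65% × 37/365 = £182.3137
Larkpark Township, February 7 – December 31, 1997: 328 days → £109,000 × 3.35% × 328/365 = £3,281.3479
Total = £3,463.6616

£3,463.66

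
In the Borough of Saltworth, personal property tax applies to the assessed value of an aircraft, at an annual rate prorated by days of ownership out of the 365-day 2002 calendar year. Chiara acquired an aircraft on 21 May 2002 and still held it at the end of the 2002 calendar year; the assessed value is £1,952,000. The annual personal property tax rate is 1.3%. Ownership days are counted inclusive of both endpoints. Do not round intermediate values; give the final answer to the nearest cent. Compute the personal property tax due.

Days held (21 May – 31 Dec 2002): 225 out of 365
Tax = £1,952,000 × 1.3% × 225/365 = £15,642.7397

£15,642.74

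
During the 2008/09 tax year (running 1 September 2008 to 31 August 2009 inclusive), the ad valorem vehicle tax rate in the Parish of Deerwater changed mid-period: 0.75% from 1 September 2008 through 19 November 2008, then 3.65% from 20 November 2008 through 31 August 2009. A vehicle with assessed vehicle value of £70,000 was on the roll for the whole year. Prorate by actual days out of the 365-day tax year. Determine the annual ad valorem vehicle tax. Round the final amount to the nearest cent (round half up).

£2,110.07

1 September – 19 November 2008: 80 days at 0.75% → £70,000 × 0.75% × 80/365 = £115.0685
20 November 2008 – 31 August 2009: 285 days at 3.65% → £70,000 × 3.65% × 285/365 = £1,995.0000
Total = £2,110.0685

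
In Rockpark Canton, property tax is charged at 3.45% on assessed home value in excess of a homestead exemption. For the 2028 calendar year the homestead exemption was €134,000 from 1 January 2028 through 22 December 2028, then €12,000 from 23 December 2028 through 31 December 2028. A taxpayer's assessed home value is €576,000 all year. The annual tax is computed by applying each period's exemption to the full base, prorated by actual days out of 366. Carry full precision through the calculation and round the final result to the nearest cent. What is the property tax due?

€15,352.50

1 January – 22 December 2028: 357 days, exemption €134,000 → (€576,000 − €134,000) × 3.45% × 357/366 = €14,874.0246
23 December – 31 December 2028: 9 days, exemption €12,000 → (€576,000 − €12,000) × 3.45% × 9/366 = €478.4754
Total = €15,352.5000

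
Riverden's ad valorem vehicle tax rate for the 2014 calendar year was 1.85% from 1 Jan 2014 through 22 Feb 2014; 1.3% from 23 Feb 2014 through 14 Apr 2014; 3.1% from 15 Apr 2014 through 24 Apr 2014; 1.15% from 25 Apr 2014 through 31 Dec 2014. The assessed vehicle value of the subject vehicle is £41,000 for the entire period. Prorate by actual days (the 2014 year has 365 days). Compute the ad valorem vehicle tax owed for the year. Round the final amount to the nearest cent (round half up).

1 Jan – 22 Feb 2014: 53 days at 1.85% → £41,000 × 1.85% × 53/365 = £110.1384
23 Feb – 14 Apr 2014: 51 days at 1.3% → £41,000 × 1.3% × 51/365 = £74.4740
15 Apr – 24 Apr 2014: 10 days at 3.1% → £41,000 × 3.1% × 10/365 = £34.8219
25 Apr – 31 Dec 2014: 251 days at 1.15% → £41,000 × 1.15% × 251/365 = £324.2370
Total = £543.6712

£543.67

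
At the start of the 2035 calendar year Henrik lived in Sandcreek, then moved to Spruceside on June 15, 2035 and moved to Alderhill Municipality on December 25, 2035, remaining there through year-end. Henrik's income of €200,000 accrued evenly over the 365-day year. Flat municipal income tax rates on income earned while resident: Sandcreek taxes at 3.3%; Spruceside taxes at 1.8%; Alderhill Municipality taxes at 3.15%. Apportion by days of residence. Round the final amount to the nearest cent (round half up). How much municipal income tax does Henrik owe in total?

€5,007.95

Sandcreek, January 1 – June 14, 2035: 165 days → €200,000 × 3.3% × 165/365 = €2,983.5616
Spruceside, June 15 – December 24, 2035: 193 days → €200,000 × 1.8% × 193/365 = €1,903.5616
Alderhill Municipality, December 25 – December 31, 2035: 7 days → €200,000 × 3.15% × 7/365 = €120.8219
Total = €5,007.9452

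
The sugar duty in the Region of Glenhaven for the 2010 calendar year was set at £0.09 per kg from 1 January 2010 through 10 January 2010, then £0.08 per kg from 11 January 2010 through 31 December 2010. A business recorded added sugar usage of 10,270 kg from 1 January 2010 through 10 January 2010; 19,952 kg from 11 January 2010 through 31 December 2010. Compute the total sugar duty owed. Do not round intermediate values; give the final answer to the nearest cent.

£2,520.46

1 January – 10 January 2010: 10,270 kg at £0.09/kg → £924.30
11 January – 31 December 2010: 19,952 kg at £0.08/kg → £1,596.16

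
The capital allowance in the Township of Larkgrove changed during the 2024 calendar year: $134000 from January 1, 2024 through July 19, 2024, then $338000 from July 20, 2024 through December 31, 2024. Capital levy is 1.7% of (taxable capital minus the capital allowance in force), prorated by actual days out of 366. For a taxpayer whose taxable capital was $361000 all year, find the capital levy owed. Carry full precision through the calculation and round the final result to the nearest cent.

January 1 – July 19, 2024: 201 days, exemption $134000 → ($361000 − $134000) × 1.7% × 201/366 = $2119.2869
July 20 – December 31, 2024: 165 days, exemption $338000 → ($361000 − $338000) × 1.7% × 165/366 = $176.2705
Total = $2295.5574

$2295.56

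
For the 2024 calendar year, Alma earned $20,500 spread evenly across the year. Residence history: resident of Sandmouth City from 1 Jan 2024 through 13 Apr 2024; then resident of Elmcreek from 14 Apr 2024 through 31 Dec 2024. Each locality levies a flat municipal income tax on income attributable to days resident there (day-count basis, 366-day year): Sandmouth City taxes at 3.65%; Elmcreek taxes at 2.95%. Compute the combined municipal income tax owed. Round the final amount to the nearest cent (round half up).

Sandmouth City, 1 Jan – 13 Apr 2024: 104 days → $20,500 × 3.65% × 104/366 = $212.6175
Elmcreek, 14 Apr – 31 Dec 2024: 262 days → $20,500 × 2.95% × 262/366 = $432.9085
Total = $645.5260

$645.53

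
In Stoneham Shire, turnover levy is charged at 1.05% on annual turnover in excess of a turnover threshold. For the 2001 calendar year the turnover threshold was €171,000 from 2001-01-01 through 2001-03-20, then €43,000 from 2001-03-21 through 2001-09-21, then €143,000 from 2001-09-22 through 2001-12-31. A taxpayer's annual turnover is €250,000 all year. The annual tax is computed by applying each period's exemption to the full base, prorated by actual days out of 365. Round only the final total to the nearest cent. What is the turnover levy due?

€1,592.06

2001-01-01 to 2001-03-20: 79 days, exemption €171,000 → (€250,000 − €171,000) × 1.05% × 79/365 = €179.5356
2001-03-21 to 2001-09-21: 185 days, exemption €43,000 → (€250,000 − €43,000) × 1.05% × 185/365 = €1,101.6370
2001-09-22 to 2001-12-31: 101 days, exemption €143,000 → (€250,000 − €143,000) × 1.05% × 101/365 = €310.8863
Total = €1,592.0589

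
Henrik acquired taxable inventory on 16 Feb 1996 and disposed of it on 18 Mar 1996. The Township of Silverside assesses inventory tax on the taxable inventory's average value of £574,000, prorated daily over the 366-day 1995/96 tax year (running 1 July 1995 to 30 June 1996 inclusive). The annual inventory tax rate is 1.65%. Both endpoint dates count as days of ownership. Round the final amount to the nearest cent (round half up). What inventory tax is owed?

Days held (16 Feb – 18 Mar 1996): 32 out of 366
Tax = £574,000 × 1.65% × 32/366 = £828.0656

£828.07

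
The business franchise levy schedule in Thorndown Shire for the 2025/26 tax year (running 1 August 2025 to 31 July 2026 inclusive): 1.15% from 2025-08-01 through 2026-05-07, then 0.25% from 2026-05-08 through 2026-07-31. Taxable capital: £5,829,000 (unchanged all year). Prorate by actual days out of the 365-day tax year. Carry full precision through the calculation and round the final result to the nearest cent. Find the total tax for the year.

2025-08-01 to 2026-05-07: 280 days at 1.15% → £5,829,000 × 1.15% × 280/365 = £51,422.9589
2026-05-08 to 2026-07-31: 85 days at 0.25% → £5,829,000 × 0.25% × 85/365 = £3,393.5959
Total = £54,816.5548

£54,816.55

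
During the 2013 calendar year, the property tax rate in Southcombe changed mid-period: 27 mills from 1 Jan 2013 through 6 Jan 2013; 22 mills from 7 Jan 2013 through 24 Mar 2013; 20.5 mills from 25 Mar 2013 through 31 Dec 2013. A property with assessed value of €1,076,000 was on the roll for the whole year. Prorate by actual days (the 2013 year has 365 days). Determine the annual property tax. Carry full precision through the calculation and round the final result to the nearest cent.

€22,513.46

1 Jan – 6 Jan 2013: 6 days at 27 mills → €1,076,000 × 2.7% × 6/365 = €477.5671
7 Jan – 24 Mar 2013: 77 days at 22 mills → €1,076,000 × 2.2% × 77/365 = €4,993.8192
25 Mar – 31 Dec 2013: 282 days at 20.5 mills → €1,076,000 × 2.05% × 282/365 = €17,042.0712
Total = €22,513.4575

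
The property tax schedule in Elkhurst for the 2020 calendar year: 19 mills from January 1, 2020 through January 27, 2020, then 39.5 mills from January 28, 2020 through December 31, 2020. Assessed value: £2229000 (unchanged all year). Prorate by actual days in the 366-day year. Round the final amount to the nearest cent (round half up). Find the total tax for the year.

January 1 – January 27, 2020: 27 days at 19 mills → £2229000 × 1.9% × 27/366 = £3124.2541
January 28 – December 31, 2020: 339 days at 39.5 mills → £2229000 × 3.95% × 339/366 = £81550.3402
Total = £84674.5943

£84674.59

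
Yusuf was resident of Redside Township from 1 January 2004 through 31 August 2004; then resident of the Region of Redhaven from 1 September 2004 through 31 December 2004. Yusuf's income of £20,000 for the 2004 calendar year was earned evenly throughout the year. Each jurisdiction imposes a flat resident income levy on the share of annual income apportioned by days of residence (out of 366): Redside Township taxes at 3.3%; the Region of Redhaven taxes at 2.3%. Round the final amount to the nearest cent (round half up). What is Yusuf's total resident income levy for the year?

Redside Township, 1 January – 31 August 2004: 244 days → £20,000 × 3.3% × 244/366 = £440.0000
The Region of Redhaven, 1 September – 31 December 2004: 122 days → £20,000 × 2.3% × 122/366 = £153.3333
Total = £593.3333

£593.33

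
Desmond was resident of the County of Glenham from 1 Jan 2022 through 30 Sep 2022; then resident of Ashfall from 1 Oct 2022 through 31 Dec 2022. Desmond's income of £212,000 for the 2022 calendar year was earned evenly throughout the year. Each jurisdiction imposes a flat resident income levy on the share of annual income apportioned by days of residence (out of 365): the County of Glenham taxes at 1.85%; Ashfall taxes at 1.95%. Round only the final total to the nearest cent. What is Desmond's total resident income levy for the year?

The County of Glenham, 1 Jan – 30 Sep 2022: 273 days → £212,000 × 1.85% × 273/365 = £2,933.4411
Ashfall, 1 Oct – 31 Dec 2022: 92 days → £212,000 × 1.95% × 92/365 = £1,041.9945
Total = £3,975.4356

£3,975.44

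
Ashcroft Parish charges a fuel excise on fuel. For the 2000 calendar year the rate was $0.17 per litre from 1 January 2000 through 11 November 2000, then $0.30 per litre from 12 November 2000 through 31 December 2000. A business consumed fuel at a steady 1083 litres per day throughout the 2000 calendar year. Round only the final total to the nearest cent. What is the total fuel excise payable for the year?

$74,423.76

1 January – 11 November 2000: 316 days × 1083 litres/day = 342,228 litres at $0.17/litre → $58,178.76
12 November – 31 December 2000: 50 days × 1083 litres/day = 54,150 litres at $0.30/litre → $16,245.00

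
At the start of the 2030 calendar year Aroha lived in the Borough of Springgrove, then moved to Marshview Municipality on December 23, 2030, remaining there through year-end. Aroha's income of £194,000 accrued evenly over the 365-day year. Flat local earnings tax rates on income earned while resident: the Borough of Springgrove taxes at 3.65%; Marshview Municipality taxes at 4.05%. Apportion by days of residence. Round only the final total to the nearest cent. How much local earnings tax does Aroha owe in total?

The Borough of Springgrove, January 1 – December 22, 2030: 356 days → £194,000 × 3.65% × 356/365 = £6,906.4000
Marshview Municipality, December 23 – December 31, 2030: 9 days → £194,000 × 4.05% × 9/365 = £193.7342
Total = £7,100.1342

£7,100.13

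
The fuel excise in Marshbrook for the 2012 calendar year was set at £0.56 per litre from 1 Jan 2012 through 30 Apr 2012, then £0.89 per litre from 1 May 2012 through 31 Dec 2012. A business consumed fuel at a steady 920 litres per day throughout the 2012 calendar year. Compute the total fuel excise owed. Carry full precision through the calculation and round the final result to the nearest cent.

£262,945.20

1 Jan – 30 Apr 2012: 121 days × 920 litres/day = 111,320 litres at £0.56/litre → £62,339.20
1 May – 31 Dec 2012: 245 days × 920 litres/day = 225,400 litres at £0.89/litre → £200,606.00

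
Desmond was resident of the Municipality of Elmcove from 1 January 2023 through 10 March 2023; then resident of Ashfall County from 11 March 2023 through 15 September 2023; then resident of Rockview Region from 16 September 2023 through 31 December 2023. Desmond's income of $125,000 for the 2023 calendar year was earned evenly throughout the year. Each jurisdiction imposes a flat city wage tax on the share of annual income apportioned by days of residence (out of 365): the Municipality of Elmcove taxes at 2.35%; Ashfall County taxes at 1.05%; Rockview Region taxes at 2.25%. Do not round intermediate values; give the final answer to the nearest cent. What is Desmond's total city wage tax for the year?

The Municipality of Elmcove, 1 January – 10 March 2023: 69 days → $125,000 × 2.35% × 69/365 = $555.3082
Ashfall County, 11 March – 15 September 2023: 189 days → $125,000 × 1.05% × 189/365 = $679.6233
Rockview Region, 16 September – 31 December 2023: 107 days → $125,000 × 2.25% × 107/365 = $824.4863
Total = $2,059.4178

$2,059.42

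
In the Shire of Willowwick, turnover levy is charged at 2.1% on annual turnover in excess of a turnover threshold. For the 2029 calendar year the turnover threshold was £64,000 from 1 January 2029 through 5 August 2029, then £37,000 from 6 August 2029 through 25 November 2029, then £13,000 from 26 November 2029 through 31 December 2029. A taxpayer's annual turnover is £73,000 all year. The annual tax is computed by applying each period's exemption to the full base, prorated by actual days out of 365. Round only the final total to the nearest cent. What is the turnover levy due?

1 January – 5 August 2029: 217 days, exemption £64,000 → (£73,000 − £64,000) × 2.1% × 217/365 = £112.3644
6 August – 25 November 2029: 112 days, exemption £37,000 → (£73,000 − £37,000) × 2.1% × 112/365 = £231.9781
26 November – 31 December 2029: 36 days, exemption £13,000 → (£73,000 − £13,000) × 2.1% × 36/365 = £124.2740
Total = £468.6164

£468.62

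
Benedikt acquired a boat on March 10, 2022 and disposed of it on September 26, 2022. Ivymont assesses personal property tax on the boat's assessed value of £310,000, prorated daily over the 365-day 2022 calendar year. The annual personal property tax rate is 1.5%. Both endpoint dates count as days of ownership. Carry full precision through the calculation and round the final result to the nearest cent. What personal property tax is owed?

Days held (March 10 – September 26, 2022): 201 out of 365
Tax = £310,000 × 1.5% × 201/365 = £2,560.6849

£2,560.68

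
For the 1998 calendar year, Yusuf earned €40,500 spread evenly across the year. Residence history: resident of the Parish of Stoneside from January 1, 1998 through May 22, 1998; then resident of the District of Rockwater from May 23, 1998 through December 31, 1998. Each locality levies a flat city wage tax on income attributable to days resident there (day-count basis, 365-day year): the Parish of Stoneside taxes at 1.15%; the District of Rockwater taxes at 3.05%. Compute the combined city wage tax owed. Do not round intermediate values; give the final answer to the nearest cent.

€935.88

The Parish of Stoneside, January 1 – May 22, 1998: 142 days → €40,500 × 1.15% × 142/365 = €181.1959
The District of Rockwater, May 23 – December 31, 1998: 223 days → €40,500 × 3.05% × 223/365 = €754.6870
Total = €935.8829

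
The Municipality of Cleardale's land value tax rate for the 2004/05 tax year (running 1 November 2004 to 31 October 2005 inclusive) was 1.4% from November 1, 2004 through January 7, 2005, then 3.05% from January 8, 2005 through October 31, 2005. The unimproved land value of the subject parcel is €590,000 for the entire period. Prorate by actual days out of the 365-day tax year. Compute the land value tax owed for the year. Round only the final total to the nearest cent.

November 1, 2004 – January 7, 2005: 68 days at 1.4% → €590,000 × 1.4% × 68/365 = €1,538.8493
January 8 – October 31, 2005: 297 days at 3.05% → €590,000 × 3.05% × 297/365 = €14,642.5068
Total = €16,181.3562

€16,181.36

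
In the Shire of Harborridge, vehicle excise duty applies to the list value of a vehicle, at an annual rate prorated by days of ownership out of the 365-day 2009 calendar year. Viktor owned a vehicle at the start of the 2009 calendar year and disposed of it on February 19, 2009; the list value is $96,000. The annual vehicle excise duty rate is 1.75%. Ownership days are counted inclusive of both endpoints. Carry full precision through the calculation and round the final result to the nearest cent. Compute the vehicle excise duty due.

$230.14

Days held (January 1 – February 19, 2009): 50 out of 365
Tax = $96,000 × 1.75% × 50/365 = $230.1370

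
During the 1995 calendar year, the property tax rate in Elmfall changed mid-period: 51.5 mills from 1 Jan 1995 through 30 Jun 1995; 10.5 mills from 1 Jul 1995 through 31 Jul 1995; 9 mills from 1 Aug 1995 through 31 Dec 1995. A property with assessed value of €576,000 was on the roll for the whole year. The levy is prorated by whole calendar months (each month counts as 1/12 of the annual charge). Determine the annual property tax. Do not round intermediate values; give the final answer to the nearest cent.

1 Jan – 30 Jun 1995: 6 months at 51.5 mills → €576,000 × 5.15% × 6/12 = €14,832.0000
1 Jul – 31 Jul 1995: 1 month at 10.5 mills → €576,000 × 1.05% × 1/12 = €504.0000
1 Aug – 31 Dec 1995: 5 months at 9 mills → €576,000 × 0.9% × 5/12 = €2,160.0000
Total = €17,496.0000

€17,496.00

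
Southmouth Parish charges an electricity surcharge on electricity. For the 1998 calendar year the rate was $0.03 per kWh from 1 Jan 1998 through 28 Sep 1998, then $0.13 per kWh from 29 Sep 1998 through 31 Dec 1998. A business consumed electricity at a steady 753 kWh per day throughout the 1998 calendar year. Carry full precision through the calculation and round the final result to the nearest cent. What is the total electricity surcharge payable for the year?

$15,323.55

1 Jan – 28 Sep 1998: 271 days × 753 kWh/day = 204,063 kWh at $0.03/kWh → $6,121.89
29 Sep – 31 Dec 1998: 94 days × 753 kWh/day = 70,782 kWh at $0.13/kWh → $9,201.66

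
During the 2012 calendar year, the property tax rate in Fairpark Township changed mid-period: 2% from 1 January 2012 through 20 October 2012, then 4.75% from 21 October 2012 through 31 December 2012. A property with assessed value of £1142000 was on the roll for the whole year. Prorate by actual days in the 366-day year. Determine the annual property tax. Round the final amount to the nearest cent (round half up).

£29018.03

1 January – 20 October 2012: 294 days at 2% → £1142000 × 2% × 294/366 = £18346.8852
21 October – 31 December 2012: 72 days at 4.75% → £1142000 × 4.75% × 72/366 = £10671.1475
Total = £29018.0328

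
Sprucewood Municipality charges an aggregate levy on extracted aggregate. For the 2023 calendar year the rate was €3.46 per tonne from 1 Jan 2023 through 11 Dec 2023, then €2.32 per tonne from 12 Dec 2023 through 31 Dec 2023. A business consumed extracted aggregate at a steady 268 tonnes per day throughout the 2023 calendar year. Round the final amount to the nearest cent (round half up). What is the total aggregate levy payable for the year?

1 Jan – 11 Dec 2023: 345 days × 268 tonnes/day = 92,460 tonnes at €3.46/tonne → €319911.60
12 Dec – 31 Dec 2023: 20 days × 268 tonnes/day = 5,360 tonnes at €2.32/tonne → €12435.20

€332346.80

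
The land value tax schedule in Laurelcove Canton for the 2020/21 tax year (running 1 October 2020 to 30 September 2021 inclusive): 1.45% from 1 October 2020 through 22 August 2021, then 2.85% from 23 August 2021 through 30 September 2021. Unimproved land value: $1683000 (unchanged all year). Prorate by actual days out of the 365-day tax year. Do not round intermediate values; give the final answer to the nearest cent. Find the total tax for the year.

$26921.08

1 October 2020 – 22 August 2021: 326 days at 1.45% → $1683000 × 1.45% × 326/365 = $21796.0027
23 August – 30 September 2021: 39 days at 2.85% → $1683000 × 2.85% × 39/365 = $5125.0808
Total = $26921.0836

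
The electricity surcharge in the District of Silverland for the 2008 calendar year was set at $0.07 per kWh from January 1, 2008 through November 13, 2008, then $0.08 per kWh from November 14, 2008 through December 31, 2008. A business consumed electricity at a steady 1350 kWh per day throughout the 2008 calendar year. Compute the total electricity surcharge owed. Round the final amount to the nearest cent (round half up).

$35,235.00

January 1 – November 13, 2008: 318 days × 1350 kWh/day = 429,300 kWh at $0.07/kWh → $30,051.00
November 14 – December 31, 2008: 48 days × 1350 kWh/day = 64,800 kWh at $0.08/kWh → $5,184.00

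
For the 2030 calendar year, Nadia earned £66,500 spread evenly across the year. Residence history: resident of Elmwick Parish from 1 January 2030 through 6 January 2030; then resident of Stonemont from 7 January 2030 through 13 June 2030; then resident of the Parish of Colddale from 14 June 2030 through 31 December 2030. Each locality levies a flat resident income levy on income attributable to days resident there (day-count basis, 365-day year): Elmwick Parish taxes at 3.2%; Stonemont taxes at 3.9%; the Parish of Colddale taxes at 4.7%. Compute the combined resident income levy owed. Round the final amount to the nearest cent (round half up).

Elmwick Parish, 1 January – 6 January 2030: 6 days → £66,500 × 3.2% × 6/365 = £34.9808
Stonemont, 7 January – 13 June 2030: 158 days → £66,500 × 3.9% × 158/365 = £1,122.6658
The Parish of Colddale, 14 June – 31 December 2030: 201 days → £66,500 × 4.7% × 201/365 = £1,721.1658
Total = £2,878.8123

£2,878.81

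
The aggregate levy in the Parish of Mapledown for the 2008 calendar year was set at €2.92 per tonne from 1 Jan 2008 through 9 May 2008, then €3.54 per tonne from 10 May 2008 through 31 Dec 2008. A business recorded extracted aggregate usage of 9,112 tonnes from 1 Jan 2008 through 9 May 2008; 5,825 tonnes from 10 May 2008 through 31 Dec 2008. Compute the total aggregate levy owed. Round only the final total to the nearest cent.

€47227.54

1 Jan – 9 May 2008: 9,112 tonnes at €2.92/tonne → €26607.04
10 May – 31 Dec 2008: 5,825 tonnes at €3.54/tonne → €20620.50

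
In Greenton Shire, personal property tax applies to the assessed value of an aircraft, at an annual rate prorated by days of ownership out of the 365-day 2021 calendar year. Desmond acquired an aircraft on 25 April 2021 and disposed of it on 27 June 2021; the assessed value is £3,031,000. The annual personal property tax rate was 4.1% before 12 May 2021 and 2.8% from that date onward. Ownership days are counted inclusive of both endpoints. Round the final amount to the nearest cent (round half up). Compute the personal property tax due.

25 April – 11 May 2021: 17 days at 4.1% → £3,031,000 × 4.1% × 17/365 = £5,787.9644
12 May – 27 June 2021: 47 days at 2.8% → £3,031,000 × 2.8% × 47/365 = £10,928.2082
Total = £16,716.1726

£16,716.17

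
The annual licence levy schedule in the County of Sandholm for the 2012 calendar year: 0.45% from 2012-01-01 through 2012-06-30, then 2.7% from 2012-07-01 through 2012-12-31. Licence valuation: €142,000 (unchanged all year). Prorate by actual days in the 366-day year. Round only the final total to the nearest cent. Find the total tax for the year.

€2,245.23

2012-01-01 to 2012-06-30: 182 days at 0.45% → €142,000 × 0.45% × 182/366 = €317.7541
2012-07-01 to 2012-12-31: 184 days at 2.7% → €142,000 × 2.7% × 184/366 = €1,927.4754
Total = €2,245.2295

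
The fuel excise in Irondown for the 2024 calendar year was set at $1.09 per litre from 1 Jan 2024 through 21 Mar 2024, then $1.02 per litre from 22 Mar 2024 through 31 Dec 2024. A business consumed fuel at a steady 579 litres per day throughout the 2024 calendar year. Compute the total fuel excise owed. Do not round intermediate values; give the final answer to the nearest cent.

$219,435.21

1 Jan – 21 Mar 2024: 81 days × 579 litres/day = 46,899 litres at $1.09/litre → $51,119.91
22 Mar – 31 Dec 2024: 285 days × 579 litres/day = 165,015 litres at $1.02/litre → $168,315.30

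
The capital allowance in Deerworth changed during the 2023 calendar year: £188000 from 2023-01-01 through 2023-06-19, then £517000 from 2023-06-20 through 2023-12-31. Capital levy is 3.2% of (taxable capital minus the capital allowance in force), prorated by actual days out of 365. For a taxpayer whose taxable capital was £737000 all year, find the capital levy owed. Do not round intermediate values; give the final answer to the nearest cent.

£11943.45

2023-01-01 to 2023-06-19: 170 days, exemption £188000 → (£737000 − £188000) × 3.2% × 170/365 = £8182.3562
2023-06-20 to 2023-12-31: 195 days, exemption £517000 → (£737000 − £517000) × 3.2% × 195/365 = £3761.0959
Total = £11943.4521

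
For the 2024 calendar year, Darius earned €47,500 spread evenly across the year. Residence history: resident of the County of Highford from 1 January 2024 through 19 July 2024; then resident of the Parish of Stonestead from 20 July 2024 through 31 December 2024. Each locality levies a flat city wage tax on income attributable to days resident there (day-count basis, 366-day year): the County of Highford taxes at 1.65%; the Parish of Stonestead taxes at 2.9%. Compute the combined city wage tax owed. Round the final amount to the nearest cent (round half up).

€1,051.42

The County of Highford, 1 January – 19 July 2024: 201 days → €47,500 × 1.65% × 201/366 = €430.4201
The Parish of Stonestead, 20 July – 31 December 2024: 165 days → €47,500 × 2.9% × 165/366 = €621.0041
Total = €1,051.4242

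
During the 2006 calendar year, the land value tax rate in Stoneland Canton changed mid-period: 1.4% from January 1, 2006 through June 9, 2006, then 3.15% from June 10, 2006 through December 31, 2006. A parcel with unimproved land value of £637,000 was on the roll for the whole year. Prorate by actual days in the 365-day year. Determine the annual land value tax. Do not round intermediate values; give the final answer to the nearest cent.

January 1 – June 9, 2006: 160 days at 1.4% → £637,000 × 1.4% × 160/365 = £3,909.2603
June 10 – December 31, 2006: 205 days at 3.15% → £637,000 × 3.15% × 205/365 = £11,269.6644
Total = £15,178.9247

£15,178.92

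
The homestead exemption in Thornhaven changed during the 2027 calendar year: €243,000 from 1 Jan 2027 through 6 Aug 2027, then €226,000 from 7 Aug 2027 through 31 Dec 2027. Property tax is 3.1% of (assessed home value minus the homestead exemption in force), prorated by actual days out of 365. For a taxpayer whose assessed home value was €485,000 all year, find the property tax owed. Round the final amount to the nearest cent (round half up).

1 Jan – 6 Aug 2027: 218 days, exemption €243,000 → (€485,000 − €243,000) × 3.1% × 218/365 = €4,480.6466
7 Aug – 31 Dec 2027: 147 days, exemption €226,000 → (€485,000 − €226,000) × 3.1% × 147/365 = €3,233.5973
Total = €7,714.2438

€7,714.24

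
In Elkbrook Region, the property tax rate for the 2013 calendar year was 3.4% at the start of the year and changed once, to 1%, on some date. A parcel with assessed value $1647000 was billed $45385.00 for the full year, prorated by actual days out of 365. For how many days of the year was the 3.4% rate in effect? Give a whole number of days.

267 days

Let d = days at the first rate; then 365 − d days at the second rate.
$1647000 × [3.4%·d + 1%·(365−d)] / 365 = $45385.00
Solving gives d = 267, so the new rate took effect on 25 September 2013.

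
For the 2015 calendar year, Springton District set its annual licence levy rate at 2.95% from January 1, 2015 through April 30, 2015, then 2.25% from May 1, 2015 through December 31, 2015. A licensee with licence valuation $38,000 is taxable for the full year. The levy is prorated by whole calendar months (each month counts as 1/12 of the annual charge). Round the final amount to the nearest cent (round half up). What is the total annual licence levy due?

$943.67

January 1 – April 30, 2015: 4 months at 2.95% → $38,000 × 2.95% × 4/12 = $373.6667
May 1 – December 31, 2015: 8 months at 2.25% → $38,000 × 2.25% × 8/12 = $570.0000
Total = $943.6667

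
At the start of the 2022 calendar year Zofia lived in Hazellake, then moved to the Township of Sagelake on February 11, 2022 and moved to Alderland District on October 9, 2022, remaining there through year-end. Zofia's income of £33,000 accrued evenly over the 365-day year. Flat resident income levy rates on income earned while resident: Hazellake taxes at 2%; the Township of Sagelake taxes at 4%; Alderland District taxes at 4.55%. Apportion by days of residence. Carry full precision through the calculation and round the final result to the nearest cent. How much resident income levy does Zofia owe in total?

Hazellake, January 1 – February 10, 2022: 41 days → £33,000 × 2% × 41/365 = £74.1370
The Township of Sagelake, February 11 – October 8, 2022: 240 days → £33,000 × 4% × 240/365 = £867.9452
Alderland District, October 9 – December 31, 2022: 84 days → £33,000 × 4.55% × 84/365 = £345.5507
Total = £1,287.6329

£1,287.63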